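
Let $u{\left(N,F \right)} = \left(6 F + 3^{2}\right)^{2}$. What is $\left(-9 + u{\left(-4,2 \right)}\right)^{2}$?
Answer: $186624$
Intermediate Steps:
$u{\left(N,F \right)} = \left(9 + 6 F\right)^{2}$ ($u{\left(N,F \right)} = \left(6 F + 9\right)^{2} = \left(9 + 6 F\right)^{2}$)
$\left(-9 + u{\left(-4,2 \right)}\right)^{2} = \left(-9 + 9 \left(3 + 2 \cdot 2\right)^{2}\right)^{2} = \left(-9 + 9 \left(3 + 4\right)^{2}\right)^{2} = \left(-9 + 9 \cdot 7^{2}\right)^{2} = \left(-9 + 9 \cdot 49\right)^{2} = \left(-9 + 441\right)^{2} = 432^{2} = 186624$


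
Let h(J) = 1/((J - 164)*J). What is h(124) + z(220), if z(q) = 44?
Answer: 218239/4960 ≈ 44.000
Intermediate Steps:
h(J) = 1/(J*(-164 + J)) (h(J) = 1/((-164 + J)*J) = 1/(J*(-164 + J)))
h(124) + z(220) = 1/(124*(-164 + 124)) + 44 = (1/124)/(-40) + 44 = (1/124)*(-1/40) + 44 = -1/4960 + 44 = 218239/4960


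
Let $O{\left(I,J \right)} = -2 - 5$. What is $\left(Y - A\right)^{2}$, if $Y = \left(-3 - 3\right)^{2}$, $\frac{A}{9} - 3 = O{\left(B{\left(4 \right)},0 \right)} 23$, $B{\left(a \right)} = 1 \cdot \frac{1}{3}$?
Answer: $2125764$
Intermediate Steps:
$B{\left(a \right)} = \frac{1}{3}$ ($B{\left(a \right)} = 1 \cdot \frac{1}{3} = \frac{1}{3}$)
$O{\left(I,J \right)} = -7$
$A = -1422$ ($A = 27 + 9 \left(\left(-7\right) 23\right) = 27 + 9 \left(-161\right) = 27 - 1449 = -1422$)
$Y = 36$ ($Y = \left(-6\right)^{2} = 36$)
$\left(Y - A\right)^{2} = \left(36 - -1422\right)^{2} = \left(36 + 1422\right)^{2} = 1458^{2} = 2125764$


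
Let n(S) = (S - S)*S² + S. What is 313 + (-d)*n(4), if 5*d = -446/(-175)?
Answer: 272091/875 ≈ 310.96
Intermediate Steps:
d = 446/875 (d = (-446/(-175))/5 = (-446*(-1/175))/5 = (⅕)*(446/175) = 446/875 ≈ 0.50971)
n(S) = S (n(S) = 0*S² + S = 0 + S = S)
313 + (-d)*n(4) = 313 - 1*446/875*4 = 313 - 446/875*4 = 313 - 1784/875 = 272091/875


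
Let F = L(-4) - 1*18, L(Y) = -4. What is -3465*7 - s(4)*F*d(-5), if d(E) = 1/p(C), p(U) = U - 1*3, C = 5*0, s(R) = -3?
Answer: -24233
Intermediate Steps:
C = 0
p(U) = -3 + U (p(U) = U - 3 = -3 + U)
d(E) = -⅓ (d(E) = 1/(-3 + 0) = 1/(-3) = -⅓)
F = -22 (F = -4 - 1*18 = -4 - 18 = -22)
-3465*7 - s(4)*F*d(-5) = -3465*7 - (-3*(-22))*(-1)/3 = -24255 - 66*(-1)/3 = -24255 - 1*(-22) = -24255 + 22 = -24233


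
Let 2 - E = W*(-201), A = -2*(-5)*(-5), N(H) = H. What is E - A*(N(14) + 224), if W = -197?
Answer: -27695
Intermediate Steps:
A = -50 (A = 10*(-5) = -50)
E = -39595 (E = 2 - (-197)*(-201) = 2 - 1*39597 = 2 - 39597 = -39595)
E - A*(N(14) + 224) = -39595 - (-50)*(14 + 224) = -39595 - (-50)*238 = -39595 - 1*(-11900) = -39595 + 11900 = -27695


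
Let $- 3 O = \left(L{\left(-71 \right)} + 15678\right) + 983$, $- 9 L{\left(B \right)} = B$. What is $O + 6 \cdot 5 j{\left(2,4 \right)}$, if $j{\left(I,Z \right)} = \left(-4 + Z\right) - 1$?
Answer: $- \frac{150830}{27} \approx -5586.3$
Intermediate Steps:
$L{\left(B \right)} = - \frac{B}{9}$
$O = - \frac{150020}{27}$ ($O = - \frac{\left(\left(- \frac{1}{9}\right) \left(-71\right) + 15678\right) + 983}{3} = - \frac{\left(\frac{71}{9} + 15678\right) + 983}{3} = - \frac{\frac{141173}{9} + 983}{3} = \left(- \frac{1}{3}\right) \frac{150020}{9} = - \frac{150020}{27} \approx -5556.3$)
$j{\left(I,Z \right)} = -5 + Z$
$O + 6 \cdot 5 j{\left(2,4 \right)} = - \frac{150020}{27} + 6 \cdot 5 \left(-5 + 4\right) = - \frac{150020}{27} + 30 \left(-1\right) = - \frac{150020}{27} - 30 = - \frac{150830}{27}$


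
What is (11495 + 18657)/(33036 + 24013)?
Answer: 30152/57049 ≈ 0.52853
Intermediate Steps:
(11495 + 18657)/(33036 + 24013) = 30152/57049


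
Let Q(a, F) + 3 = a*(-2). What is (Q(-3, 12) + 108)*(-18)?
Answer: -1998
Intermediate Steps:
Q(a, F) = -3 - 2*a (Q(a, F) = -3 + a*(-2) = -3 - 2*a)
(Q(-3, 12) + 108)*(-18) = ((-3 - 2*(-3)) + 108)*(-18) = ((-3 + 6) + 108)*(-18) = (3 + 108)*(-18) = 111*(-18) = -1998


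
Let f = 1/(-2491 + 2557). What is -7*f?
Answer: -7/66 ≈ -0.10606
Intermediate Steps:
f = 1/66 ≈ 0.015152
-7*f = -7*1/66 = -7/66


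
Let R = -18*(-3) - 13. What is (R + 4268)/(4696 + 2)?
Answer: 4309/4698 ≈ 0.91720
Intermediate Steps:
R = 41 (R = 54 - 13 = 41)
(R + 4268)/(4696 + 2) = (41 + 4268)/(4696 + 2) = 4309/4698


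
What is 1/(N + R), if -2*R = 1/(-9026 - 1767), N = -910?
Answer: -21586/19643259 ≈ -0.0010989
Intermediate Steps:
R = 1/21586 (R = -1/(2*(-9026 - 1767)) = -½/(-10793) = -½*(-1/10793) = 1/21586 ≈ 4.6326e-5)
1/(N + R) = 1/(-910 + 1/21586) = 1/(-19643259/21586) = -21586/19643259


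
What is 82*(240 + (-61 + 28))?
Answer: 16974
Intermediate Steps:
82*(240 + (-61 + 28)) = 82*(240 - 33) = 82*207 = 16974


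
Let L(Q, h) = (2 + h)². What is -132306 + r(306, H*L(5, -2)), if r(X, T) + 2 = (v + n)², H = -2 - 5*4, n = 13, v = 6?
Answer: -131947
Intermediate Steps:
H = -22 (H = -2 - 20 = -22)
r(X, T) = 359 (r(X, T) = -2 + (6 + 13)² = -2 + 19² = -2 + 361 = 359)
-132306 + r(306, H*L(5, -2)) = -132306 + 359 = -131947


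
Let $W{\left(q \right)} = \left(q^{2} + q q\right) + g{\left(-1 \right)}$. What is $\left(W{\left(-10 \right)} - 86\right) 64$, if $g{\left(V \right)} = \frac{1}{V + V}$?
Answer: $7264$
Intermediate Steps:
$g{\left(V \right)} = \frac{1}{2 V}$
$W{\left(q \right)} = - \frac{1}{2} + 2 q^{2}$ ($W{\left(q \right)} = \left(q^{2} + q q\right) + \frac{1}{2 \left(-1\right)} = \left(q^{2} + q^{2}\right) + \frac{1}{2} \left(-1\right) = 2 q^{2} - \frac{1}{2} = - \frac{1}{2} + 2 q^{2}$)
$\left(W{\left(-10 \right)} - 86\right) 64 = \left(\left(- \frac{1}{2} + 2 \left(-10\right)^{2}\right) - 86\right) 64 = \left(\left(- \frac{1}{2} + 2 \cdot 100\right) - 86\right) 64 = \left(\left(- \frac{1}{2} + 200\right) - 86\right) 64 = \left(\frac{399}{2} - 86\right) 64 = \frac{227}{2} \cdot 64 = 7264$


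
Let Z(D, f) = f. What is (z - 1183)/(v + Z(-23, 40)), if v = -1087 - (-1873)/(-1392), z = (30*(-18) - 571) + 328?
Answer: 2736672/1459297 ≈ 1.8753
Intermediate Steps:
z = -783 (z = (-540 - 571) + 328 = -1111 + 328 = -783)
v = -1514977/1392 (v = -1087 - (-1873)*(-1)/1392 = -1087 - 1*1873/1392 = -1087 - 1873/1392 = -1514977/1392 ≈ -1088.3)
(z - 1183)/(v + Z(-23, 40)) = (-783 - 1183)/(-1514977/1392 + 40) = -1966/(-1459297/1392) = -1966*(-1392/1459297) = 2736672/1459297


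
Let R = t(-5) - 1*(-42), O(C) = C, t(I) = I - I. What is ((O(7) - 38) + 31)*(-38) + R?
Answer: 42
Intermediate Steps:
t(I) = 0
R = 42 (R = 0 - 1*(-42) = 0 + 42 = 42)
((O(7) - 38) + 31)*(-38) + R = ((7 - 38) + 31)*(-38) + 42 = (-31 + 31)*(-38) + 42 = 0*(-38) + 42 = 0 + 42 = 42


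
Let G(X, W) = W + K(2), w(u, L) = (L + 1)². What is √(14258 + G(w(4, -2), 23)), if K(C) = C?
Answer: 69*√3 ≈ 119.51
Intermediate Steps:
w(u, L) = (1 + L)²
G(X, W) = 2 + W (G(X, W) = W + 2 = 2 + W)
√(14258 + G(w(4, -2), 23)) = √(14258 + (2 + 23)) = √(14258 + 25) = √14283 = 69*√3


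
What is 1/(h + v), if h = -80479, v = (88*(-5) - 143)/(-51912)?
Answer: -51912/4177825265 ≈ -1.2426e-5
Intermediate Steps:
v = 583/51912 (v = (-440 - 143)*(-1/51912) = -583*(-1/51912) = 583/51912 ≈ 0.011231)
1/(h + v) = 1/(-80479 + 583/51912) = 1/(-4177825265/51912) = -51912/4177825265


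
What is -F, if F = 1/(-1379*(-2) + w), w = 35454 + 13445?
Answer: -1/51657 ≈ -1.9358e-5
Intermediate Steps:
w = 48899
F = 1/51657 (F = 1/(-1379*(-2) + 48899) = 1/(2758 + 48899) = 1/51657 ≈ 1.9358e-5)
-F = -1*1/51657 = -1/51657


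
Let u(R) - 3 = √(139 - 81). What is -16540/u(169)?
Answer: 49620/49 - 16540*√58/49 ≈ -1558.1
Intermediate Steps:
u(R) = 3 + √58 (u(R) = 3 + √(139 - 81) = 3 + √58)
-16540/u(169) = -16540/(3 + √58)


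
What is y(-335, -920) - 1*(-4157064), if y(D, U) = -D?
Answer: 4157399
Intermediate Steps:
y(-335, -920) - 1*(-4157064) = -1*(-335) - 1*(-4157064) = 335 + 4157064 = 4157399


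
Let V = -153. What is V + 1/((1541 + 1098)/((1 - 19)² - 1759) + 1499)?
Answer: -46958249/306918 ≈ -153.00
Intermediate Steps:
V + 1/((1541 + 1098)/((1 - 19)² - 1759) + 1499) = -153 + 1/((1541 + 1098)/((1 - 19)² - 1759) + 1499) = -153 + 1/(2639/((-18)² - 1759) + 1499) = -153 + 1/(2639/(324 - 1759) + 1499) = -153 + 1/(2639/(-1435) + 1499) = -153 + 1/(2639*(-1/1435) + 1499) = -153 + 1/(-377/205 + 1499) = -153 + 1/(306918/205) = -153 + 205/306918 = -46958249/306918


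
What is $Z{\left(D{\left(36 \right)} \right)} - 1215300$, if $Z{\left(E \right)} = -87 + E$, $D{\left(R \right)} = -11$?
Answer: $-1215398$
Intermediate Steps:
$Z{\left(D{\left(36 \right)} \right)} - 1215300 = \left(-87 - 11\right) - 1215300 = -98 - 1215300 = -1215398$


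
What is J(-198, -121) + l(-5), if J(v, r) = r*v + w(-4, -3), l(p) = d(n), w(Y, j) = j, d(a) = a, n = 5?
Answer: 23960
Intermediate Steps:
l(p) = 5
J(v, r) = -3 + r*v (J(v, r) = r*v - 3 = -3 + r*v)
J(-198, -121) + l(-5) = (-3 - 121*(-198)) + 5 = (-3 + 23958) + 5 = 23955 + 5 = 23960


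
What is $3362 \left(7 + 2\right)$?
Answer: $30258$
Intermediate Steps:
$3362 \left(7 + 2\right) = 3362 \cdot 9 = 30258$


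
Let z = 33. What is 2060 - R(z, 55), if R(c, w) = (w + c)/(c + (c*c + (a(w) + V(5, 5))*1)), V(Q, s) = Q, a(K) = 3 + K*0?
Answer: 1163856/565 ≈ 2059.9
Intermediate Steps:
a(K) = 3 (a(K) = 3 + 0 = 3)
R(c, w) = (c + w)/(8 + c + c**2) (R(c, w) = (w + c)/(c + (c*c + (3 + 5)*1)) = (c + w)/(c + (c**2 + 8*1)) = (c + w)/(c + (c**2 + 8)) = (c + w)/(c + (8 + c**2)) = (c + w)/(8 + c + c**2))
2060 - R(z, 55) = 2060 - (33 + 55)/(8 + 33 + 33**2) = 2060 - 88/(8 + 33 + 1089) = 2060 - 88/1130 = 2060 - 1*44/565 = 2060 - 44/565 = 1163856/565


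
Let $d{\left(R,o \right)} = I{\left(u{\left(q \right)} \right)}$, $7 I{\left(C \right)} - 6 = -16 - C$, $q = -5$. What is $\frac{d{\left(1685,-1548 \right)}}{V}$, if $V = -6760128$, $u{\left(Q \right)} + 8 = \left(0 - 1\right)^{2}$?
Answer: $\frac{1}{15773632} \approx 6.3397 \cdot 10^{-8}$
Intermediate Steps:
$u{\left(Q \right)} = -7$ ($u{\left(Q \right)} = -8 + \left(0 - 1\right)^{2} = -8 + \left(-1\right)^{2} = -8 + 1 = -7$)
$I{\left(C \right)} = - \frac{10}{7} - \frac{C}{7}$ ($I{\left(C \right)} = \frac{6}{7} + \frac{-16 - C}{7} = \frac{6}{7} - \left(\frac{16}{7} + \frac{C}{7}\right) = - \frac{10}{7} - \frac{C}{7}$)
$d{\left(R,o \right)} = - \frac{3}{7}$ ($d{\left(R,o \right)} = - \frac{10}{7} - -1 = - \frac{10}{7} + 1 = - \frac{3}{7}$)
$\frac{d{\left(1685,-1548 \right)}}{V} = - \frac{3}{7 \left(-6760128\right)} = \left(- \frac{3}{7}\right) \left(- \frac{1}{6760128}\right) = \frac{1}{15773632}$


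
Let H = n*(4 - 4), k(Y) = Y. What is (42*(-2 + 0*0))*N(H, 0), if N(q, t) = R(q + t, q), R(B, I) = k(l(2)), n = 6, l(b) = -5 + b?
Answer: 252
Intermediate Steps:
R(B, I) = -3 (R(B, I) = -5 + 2 = -3)
H = 0 (H = 6*(4 - 4) = 6*0 = 0)
N(q, t) = -3
(42*(-2 + 0*0))*N(H, 0) = (42*(-2 + 0*0))*(-3) = (42*(-2 + 0))*(-3) = (42*(-2))*(-3) = -84*(-3) = 252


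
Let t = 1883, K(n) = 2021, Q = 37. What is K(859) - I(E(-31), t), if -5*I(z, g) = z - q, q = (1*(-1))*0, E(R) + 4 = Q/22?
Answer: 222259/110 ≈ 2020.5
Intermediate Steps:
E(R) = -51/22 (E(R) = -4 + 37/22 = -51/22)
q = 0 (q = -1*0 = 0)
I(z, g) = -z/5 (I(z, g) = -(z - 1*0)/5 = -(z + 0)/5 = -z/5)
K(859) - I(E(-31), t) = 2021 - (-1)*(-51)/(5*22) = 2021 - 1*51/110 = 2021 - 51/110 = 222259/110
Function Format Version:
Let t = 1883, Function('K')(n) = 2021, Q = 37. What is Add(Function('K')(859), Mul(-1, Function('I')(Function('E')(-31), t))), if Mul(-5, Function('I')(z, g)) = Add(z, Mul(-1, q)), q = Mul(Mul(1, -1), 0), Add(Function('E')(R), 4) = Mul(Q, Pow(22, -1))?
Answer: Rational(222259, 110) ≈ 2020.5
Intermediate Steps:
Function('E')(R) = Rational(-51, 22) (Function('E')(R) = Add(-4, Mul(37, Pow(22, -1))) = Add(-4, Mul(37, Rational(1, 22))) = Add(-4, Rational(37, 22)) = Rational(-51, 22))
q = 0 (q = Mul(-1, 0) = 0)
Function('I')(z, g) = Mul(Rational(-1, 5), z) (Function('I')(z, g) = Mul(Rational(-1, 5), Add(z, Mul(-1, 0))) = Mul(Rational(-1, 5), Add(z, 0)) = Mul(Rational(-1, 5), z))
Add(Function('K')(859), Mul(-1, Function('I')(Function('E')(-31), t))) = Add(2021, Mul(-1, Mul(Rational(-1, 5), Rational(-51, 22)))) = Add(2021, Mul(-1, Rational(51, 110))) = Add(2021, Rational(-51, 110)) = Rational(222259, 110)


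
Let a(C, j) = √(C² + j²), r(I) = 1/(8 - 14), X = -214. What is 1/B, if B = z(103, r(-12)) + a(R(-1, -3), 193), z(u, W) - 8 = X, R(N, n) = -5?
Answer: -103/2581 - √37274/5162 ≈ -0.077308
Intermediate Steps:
r(I) = -⅙ (r(I) = 1/(-6) = -⅙)
z(u, W) = -206 (z(u, W) = 8 - 214 = -206)
B = -206 + √37274 (B = -206 + √((-5)² + 193²) = -206 + √(25 + 37249) = -206 + √37274 ≈ -12.935)
1/B = 1/(-206 + √37274)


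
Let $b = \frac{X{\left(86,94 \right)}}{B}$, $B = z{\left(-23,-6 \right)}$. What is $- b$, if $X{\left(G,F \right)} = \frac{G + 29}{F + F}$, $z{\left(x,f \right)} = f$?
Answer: $\frac{115}{1128} \approx 0.10195$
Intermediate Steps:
$B = -6$
$X{\left(G,F \right)} = \frac{29 + G}{2 F}$
$b = - \frac{115}{1128}$ ($b = \frac{\frac{1}{2} \cdot \frac{1}{94} \left(29 + 86\right)}{-6} = \frac{1}{2} \cdot \frac{1}{94} \cdot 115 \left(- \frac{1}{6}\right) = \frac{115}{188} \left(- \frac{1}{6}\right) = - \frac{115}{1128} \approx -0.10195$)
$- b = \left(-1\right) \left(- \frac{115}{1128}\right) = \frac{115}{1128}$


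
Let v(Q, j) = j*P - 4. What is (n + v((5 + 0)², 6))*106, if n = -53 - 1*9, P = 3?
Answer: -5088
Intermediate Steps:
n = -62 (n = -53 - 9 = -62)
v(Q, j) = -4 + 3*j (v(Q, j) = j*3 - 4 = 3*j - 4 = -4 + 3*j)
(n + v((5 + 0)², 6))*106 = (-62 + (-4 + 3*6))*106 = (-62 + (-4 + 18))*106 = (-62 + 14)*106 = -48*106 = -5088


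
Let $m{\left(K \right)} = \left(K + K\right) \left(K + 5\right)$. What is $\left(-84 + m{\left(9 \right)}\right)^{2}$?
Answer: $28224$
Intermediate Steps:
$m{\left(K \right)} = 2 K \left(5 + K\right)$
$\left(-84 + m{\left(9 \right)}\right)^{2} = \left(-84 + 2 \cdot 9 \left(5 + 9\right)\right)^{2} = \left(-84 + 2 \cdot 9 \cdot 14\right)^{2} = \left(-84 + 252\right)^{2} = 168^{2} = 28224$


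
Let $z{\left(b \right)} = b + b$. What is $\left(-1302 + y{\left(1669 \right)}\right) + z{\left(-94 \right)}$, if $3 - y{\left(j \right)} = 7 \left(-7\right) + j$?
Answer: $-3107$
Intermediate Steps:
$y{\left(j \right)} = 52 - j$ ($y{\left(j \right)} = 3 - \left(7 \left(-7\right) + j\right) = 3 - \left(-49 + j\right) = 52 - j$)
$z{\left(b \right)} = 2 b$
$\left(-1302 + y{\left(1669 \right)}\right) + z{\left(-94 \right)} = \left(-1302 + \left(52 - 1669\right)\right) + 2 \left(-94\right) = \left(-1302 + \left(52 - 1669\right)\right) - 188 = \left(-1302 - 1617\right) - 188 = -2919 - 188 = -3107$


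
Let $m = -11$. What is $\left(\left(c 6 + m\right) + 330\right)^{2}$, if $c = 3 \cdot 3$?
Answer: $139129$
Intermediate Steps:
$c = 9$
$\left(\left(c 6 + m\right) + 330\right)^{2} = \left(\left(9 \cdot 6 - 11\right) + 330\right)^{2} = \left(\left(54 - 11\right) + 330\right)^{2} = \left(43 + 330\right)^{2} = 373^{2} = 139129$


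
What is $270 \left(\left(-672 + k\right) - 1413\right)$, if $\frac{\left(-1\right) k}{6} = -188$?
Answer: $-258390$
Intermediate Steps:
$k = 1128$ ($k = \left(-6\right) \left(-188\right) = 1128$)
$270 \left(\left(-672 + k\right) - 1413\right) = 270 \left(\left(-672 + 1128\right) - 1413\right) = 270 \left(456 - 1413\right) = 270 \left(-957\right) = -258390$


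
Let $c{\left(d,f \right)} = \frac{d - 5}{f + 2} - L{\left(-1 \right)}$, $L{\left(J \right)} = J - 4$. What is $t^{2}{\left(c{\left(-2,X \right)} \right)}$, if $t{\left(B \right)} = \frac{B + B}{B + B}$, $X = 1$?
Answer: $1$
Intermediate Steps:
$L{\left(J \right)} = -4 + J$
$c{\left(d,f \right)} = 5 + \frac{-5 + d}{2 + f}$ ($c{\left(d,f \right)} = \frac{d - 5}{f + 2} - \left(-4 - 1\right) = \frac{-5 + d}{2 + f} - -5 = \frac{-5 + d}{2 + f} + 5 = 5 + \frac{-5 + d}{2 + f}$)
$t{\left(B \right)} = 1$ ($t{\left(B \right)} = \frac{2 B}{2 B} = 2 B \frac{1}{2 B} = 1$)
$t^{2}{\left(c{\left(-2,X \right)} \right)} = 1^{2} = 1$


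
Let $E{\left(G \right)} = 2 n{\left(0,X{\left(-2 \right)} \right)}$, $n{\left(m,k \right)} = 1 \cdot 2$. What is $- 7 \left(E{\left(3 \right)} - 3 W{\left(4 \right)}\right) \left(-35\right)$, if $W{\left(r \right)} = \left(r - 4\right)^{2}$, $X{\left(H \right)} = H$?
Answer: $980$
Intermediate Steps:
$W{\left(r \right)} = \left(-4 + r\right)^{2}$
$n{\left(m,k \right)} = 2$
$E{\left(G \right)} = 4$ ($E{\left(G \right)} = 2 \cdot 2 = 4$)
$- 7 \left(E{\left(3 \right)} - 3 W{\left(4 \right)}\right) \left(-35\right) = - 7 \left(4 - 3 \left(-4 + 4\right)^{2}\right) \left(-35\right) = - 7 \left(4 - 3 \cdot 0^{2}\right) \left(-35\right) = - 7 \left(4 - 0\right) \left(-35\right) = - 7 \left(4 + 0\right) \left(-35\right) = \left(-7\right) 4 \left(-35\right) = \left(-28\right) \left(-35\right) = 980$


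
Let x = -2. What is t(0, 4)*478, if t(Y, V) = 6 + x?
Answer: 1912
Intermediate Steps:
t(Y, V) = 4 (t(Y, V) = 6 - 2 = 4)
t(0, 4)*478 = 4*478 = 1912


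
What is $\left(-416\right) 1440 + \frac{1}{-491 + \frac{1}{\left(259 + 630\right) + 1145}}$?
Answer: $- \frac{598257056754}{998693} \approx -5.9904 \cdot 10^{5}$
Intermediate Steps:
$\left(-416\right) 1440 + \frac{1}{-491 + \frac{1}{\left(259 + 630\right) + 1145}} = -599040 + \frac{1}{-491 + \frac{1}{889 + 1145}} = -599040 + \frac{1}{-491 + \frac{1}{2034}} = -599040 + \frac{1}{- \frac{998693}{2034}} = -599040 - \frac{2034}{998693} = - \frac{598257056754}{998693}$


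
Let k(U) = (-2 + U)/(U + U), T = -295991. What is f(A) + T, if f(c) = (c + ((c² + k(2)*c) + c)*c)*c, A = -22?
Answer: -71899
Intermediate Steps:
k(U) = (-2 + U)/(2*U) (k(U) = (-2 + U)/((2*U)) = (-2 + U)*(1/(2*U)) = (-2 + U)/(2*U))
f(c) = c*(c + c*(c + c²)) (f(c) = (c + ((c² + ((½)*(-2 + 2)/2)*c) + c)*c)*c = (c + ((c² + ((½)*(½)*0)*c) + c)*c)*c = (c + ((c² + 0*c) + c)*c)*c = (c + ((c² + 0) + c)*c)*c = (c + (c² + c)*c)*c = (c + (c + c²)*c)*c = (c + c*(c + c²))*c = c*(c + c*(c + c²)))
f(A) + T = (-22)²*(1 - 22 + (-22)²) - 295991 = 484*(1 - 22 + 484) - 295991 = 484*463 - 295991 = 224092 - 295991 = -71899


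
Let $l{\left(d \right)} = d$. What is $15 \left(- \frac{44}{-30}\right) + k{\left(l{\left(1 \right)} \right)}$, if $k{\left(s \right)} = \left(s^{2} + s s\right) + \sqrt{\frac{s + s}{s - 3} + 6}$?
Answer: $24 + \sqrt{5} \approx 26.236$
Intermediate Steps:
$k{\left(s \right)} = \sqrt{6 + \frac{2 s}{-3 + s}} + 2 s^{2}$ ($k{\left(s \right)} = \left(s^{2} + s^{2}\right) + \sqrt{\frac{2 s}{-3 + s} + 6} = 2 s^{2} + \sqrt{\frac{2 s}{-3 + s} + 6} = 2 s^{2} + \sqrt{6 + \frac{2 s}{-3 + s}} = \sqrt{6 + \frac{2 s}{-3 + s}} + 2 s^{2}$)
$15 \left(- \frac{44}{-30}\right) + k{\left(l{\left(1 \right)} \right)} = 15 \left(- \frac{44}{-30}\right) + \left(2 \cdot 1^{2} + \sqrt{2} \sqrt{\frac{-9 + 4 \cdot 1}{-3 + 1}}\right) = 15 \left(\left(-44\right) \left(- \frac{1}{30}\right)\right) + \left(2 \cdot 1 + \sqrt{2} \sqrt{\frac{-9 + 4}{-2}}\right) = 15 \cdot \frac{22}{15} + \left(2 + \sqrt{2} \sqrt{\left(- \frac{1}{2}\right) \left(-5\right)}\right) = 22 + \left(2 + \sqrt{2} \sqrt{\frac{5}{2}}\right) = 22 + \left(2 + \sqrt{2} \frac{\sqrt{10}}{2}\right) = 22 + \left(2 + \sqrt{5}\right) = 24 + \sqrt{5}$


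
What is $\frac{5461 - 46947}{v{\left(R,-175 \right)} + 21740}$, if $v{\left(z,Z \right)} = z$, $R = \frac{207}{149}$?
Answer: $- \frac{6181414}{3239467} \approx -1.9082$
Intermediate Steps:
$R = \frac{207}{149}$ ($R = 207 \cdot \frac{1}{149} = \frac{207}{149} \approx 1.3893$)
$\frac{5461 - 46947}{v{\left(R,-175 \right)} + 21740} = \frac{5461 - 46947}{\frac{207}{149} + 21740} = - \frac{41486}{\frac{3239467}{149}} = \left(-41486\right) \frac{149}{3239467} = - \frac{6181414}{3239467}$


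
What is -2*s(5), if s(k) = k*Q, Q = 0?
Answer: 0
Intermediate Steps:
s(k) = 0 (s(k) = k*0 = 0)
-2*s(5) = -2*0 = 0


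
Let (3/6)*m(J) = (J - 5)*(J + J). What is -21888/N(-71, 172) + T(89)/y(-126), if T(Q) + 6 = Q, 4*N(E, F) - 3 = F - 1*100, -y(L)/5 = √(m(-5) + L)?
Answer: -29184/25 - 83*√74/370 ≈ -1169.3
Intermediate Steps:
m(J) = 4*J*(-5 + J) (m(J) = 2*((J - 5)*(J + J)) = 2*((-5 + J)*(2*J)) = 2*(2*J*(-5 + J)) = 4*J*(-5 + J))
y(L) = -5*√(200 + L) (y(L) = -5*√(4*(-5)*(-5 - 5) + L) = -5*√(4*(-5)*(-10) + L) = -5*√(200 + L))
N(E, F) = -97/4 + F/4 (N(E, F) = ¾ + (F - 1*100)/4 = ¾ + (F - 100)/4 = ¾ + (-100 + F)/4 = ¾ + (-25 + F/4) = -97/4 + F/4)
T(Q) = -6 + Q
-21888/N(-71, 172) + T(89)/y(-126) = -21888/(-97/4 + (¼)*172) + (-6 + 89)/((-5*√(200 - 126))) = -21888/(-97/4 + 43) + 83/((-5*√74)) = -21888/75/4 + 83*(-√74/370) = -21888*4/75 - 83*√74/370 = -29184/25 - 83*√74/370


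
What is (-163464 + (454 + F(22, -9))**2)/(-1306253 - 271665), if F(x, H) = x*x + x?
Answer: -379068/788959 ≈ -0.48047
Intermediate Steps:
F(x, H) = x + x**2 (F(x, H) = x**2 + x = x + x**2)
(-163464 + (454 + F(22, -9))**2)/(-1306253 - 271665) = (-163464 + (454 + 22*(1 + 22))**2)/(-1306253 - 271665) = (-163464 + (454 + 22*23)**2)/(-1577918) = (-163464 + (454 + 506)**2)*(-1/1577918) = (-163464 + 960**2)*(-1/1577918) = (-163464 + 921600)*(-1/1577918) = 758136*(-1/1577918) = -379068/788959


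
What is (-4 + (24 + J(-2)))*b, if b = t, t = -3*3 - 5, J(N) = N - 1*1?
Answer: -238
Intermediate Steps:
J(N) = -1 + N (J(N) = N - 1 = -1 + N)
t = -14 (t = -9 - 5 = -14)
b = -14
(-4 + (24 + J(-2)))*b = (-4 + (24 + (-1 - 2)))*(-14) = (-4 + (24 - 3))*(-14) = (-4 + 21)*(-14) = 17*(-14) = -238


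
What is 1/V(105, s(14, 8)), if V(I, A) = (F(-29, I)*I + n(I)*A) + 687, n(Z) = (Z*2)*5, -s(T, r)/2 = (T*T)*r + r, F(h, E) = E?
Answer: -1/3297888 ≈ -3.0322e-7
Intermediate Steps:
s(T, r) = -2*r - 2*r*T² (s(T, r) = -2*((T*T)*r + r) = -2*(T²*r + r) = -2*(r*T² + r) = -2*(r + r*T²) = -2*r - 2*r*T²)
n(Z) = 10*Z (n(Z) = (2*Z)*5 = 10*Z)
V(I, A) = 687 + I² + 10*A*I (V(I, A) = (I*I + (10*I)*A) + 687 = (I² + 10*A*I) + 687 = 687 + I² + 10*A*I)
1/V(105, s(14, 8)) = 1/(687 + 105² + 10*(-2*8*(1 + 14²))*105) = 1/(687 + 11025 + 10*(-2*8*(1 + 196))*105) = 1/(687 + 11025 + 10*(-2*8*197)*105) = 1/(687 + 11025 + 10*(-3152)*105) = 1/(687 + 11025 - 3309600) = 1/(-3297888) = -1/3297888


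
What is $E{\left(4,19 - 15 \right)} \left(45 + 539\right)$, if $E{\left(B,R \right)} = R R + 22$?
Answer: $22192$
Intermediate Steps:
$E{\left(B,R \right)} = 22 + R^{2}$ ($E{\left(B,R \right)} = R^{2} + 22 = 22 + R^{2}$)
$E{\left(4,19 - 15 \right)} \left(45 + 539\right) = \left(22 + \left(19 - 15\right)^{2}\right) \left(45 + 539\right) = \left(22 + \left(19 - 15\right)^{2}\right) 584 = \left(22 + 4^{2}\right) 584 = \left(22 + 16\right) 584 = 38 \cdot 584 = 22192$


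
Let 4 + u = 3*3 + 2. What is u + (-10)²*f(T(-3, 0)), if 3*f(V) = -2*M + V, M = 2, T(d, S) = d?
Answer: -679/3 ≈ -226.33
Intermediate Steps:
u = 7 (u = -4 + (3*3 + 2) = -4 + (9 + 2) = -4 + 11 = 7)
f(V) = -4/3 + V/3 (f(V) = (-2*2 + V)/3 = (-4 + V)/3 = -4/3 + V/3)
u + (-10)²*f(T(-3, 0)) = 7 + (-10)²*(-4/3 + (⅓)*(-3)) = 7 + 100*(-4/3 - 1) = 7 + 100*(-7/3) = 7 - 700/3 = -679/3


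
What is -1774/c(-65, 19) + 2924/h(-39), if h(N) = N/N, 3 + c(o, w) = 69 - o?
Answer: 381270/131 ≈ 2910.5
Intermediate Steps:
c(o, w) = 66 - o (c(o, w) = -3 + (69 - o) = 66 - o)
h(N) = 1
-1774/c(-65, 19) + 2924/h(-39) = -1774/(66 - 1*(-65)) + 2924/1 = -1774/(66 + 65) + 2924*1 = -1774/131 + 2924 = 381270/131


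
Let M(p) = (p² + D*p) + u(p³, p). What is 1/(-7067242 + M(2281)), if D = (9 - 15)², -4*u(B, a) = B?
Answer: -4/11875082701 ≈ -3.3684e-10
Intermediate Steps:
u(B, a) = -B/4
D = 36 (D = (-6)² = 36)
M(p) = p² + 36*p - p³/4 (M(p) = (p² + 36*p) - p³/4 = p² + 36*p - p³/4)
1/(-7067242 + M(2281)) = 1/(-7067242 + (¼)*2281*(144 - 1*2281² + 4*2281)) = 1/(-7067242 + (¼)*2281*(144 - 1*5202961 + 9124)) = 1/(-7067242 + (¼)*2281*(144 - 5202961 + 9124)) = 1/(-7067242 + (¼)*2281*(-5193693)) = 1/(-7067242 - 11846813733/4) = 1/(-11875082701/4) = -4/11875082701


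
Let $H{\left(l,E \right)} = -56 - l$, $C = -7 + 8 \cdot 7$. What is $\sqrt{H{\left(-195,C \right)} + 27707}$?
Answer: $3 \sqrt{3094} \approx 166.87$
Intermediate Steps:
$C = 49$ ($C = -7 + 56 = 49$)
$\sqrt{H{\left(-195,C \right)} + 27707} = \sqrt{\left(-56 - -195\right) + 27707} = \sqrt{\left(-56 + 195\right) + 27707} = \sqrt{139 + 27707} = \sqrt{27846} = 3 \sqrt{3094}$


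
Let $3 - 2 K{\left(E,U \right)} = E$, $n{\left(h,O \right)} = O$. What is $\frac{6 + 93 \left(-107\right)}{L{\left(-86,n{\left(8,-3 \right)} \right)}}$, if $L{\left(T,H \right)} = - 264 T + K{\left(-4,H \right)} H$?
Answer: $- \frac{2210}{5043} \approx -0.43823$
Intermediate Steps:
$K{\left(E,U \right)} = \frac{3}{2} - \frac{E}{2}$
$L{\left(T,H \right)} = - 264 T + \frac{7 H}{2}$ ($L{\left(T,H \right)} = - 264 T + \left(\frac{3}{2} - -2\right) H = - 264 T + \left(\frac{3}{2} + 2\right) H = - 264 T + \frac{7 H}{2}$)
$\frac{6 + 93 \left(-107\right)}{L{\left(-86,n{\left(8,-3 \right)} \right)}} = \frac{6 + 93 \left(-107\right)}{\left(-264\right) \left(-86\right) + \frac{7}{2} \left(-3\right)} = \frac{6 - 9951}{22704 - \frac{21}{2}} = - \frac{9945}{\frac{45387}{2}} = \left(-9945\right) \frac{2}{45387} = - \frac{2210}{5043}$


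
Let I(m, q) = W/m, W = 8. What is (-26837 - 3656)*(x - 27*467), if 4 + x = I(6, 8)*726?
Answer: 355090985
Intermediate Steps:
I(m, q) = 8/m
x = 964 (x = -4 + (8/6)*726 = -4 + (8*(⅙))*726 = -4 + (4/3)*726 = -4 + 968 = 964)
(-26837 - 3656)*(x - 27*467) = (-26837 - 3656)*(964 - 27*467) = -30493*(964 - 12609) = -30493*(-11645) = 355090985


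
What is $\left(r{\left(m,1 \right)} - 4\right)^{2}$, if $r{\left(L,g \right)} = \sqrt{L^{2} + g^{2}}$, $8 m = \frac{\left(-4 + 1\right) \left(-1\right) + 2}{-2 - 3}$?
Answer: $\frac{1089}{64} - \sqrt{65} \approx 8.9534$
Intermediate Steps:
$m = - \frac{1}{8}$ ($m = \frac{\left(\left(-4 + 1\right) \left(-1\right) + 2\right) \frac{1}{-2 - 3}}{8} = \frac{\left(\left(-3\right) \left(-1\right) + 2\right) \frac{1}{-5}}{8} = \frac{\left(3 + 2\right) \left(- \frac{1}{5}\right)}{8} = \frac{5 \left(- \frac{1}{5}\right)}{8} = \frac{1}{8} \left(-1\right) = - \frac{1}{8} \approx -0.125$)
$\left(r{\left(m,1 \right)} - 4\right)^{2} = \left(\sqrt{\left(- \frac{1}{8}\right)^{2} + 1^{2}} - 4\right)^{2} = \left(\sqrt{\frac{1}{64} + 1} - 4\right)^{2} = \left(\sqrt{\frac{65}{64}} - 4\right)^{2} = \left(\frac{\sqrt{65}}{8} - 4\right)^{2} = \left(-4 + \frac{\sqrt{65}}{8}\right)^{2}$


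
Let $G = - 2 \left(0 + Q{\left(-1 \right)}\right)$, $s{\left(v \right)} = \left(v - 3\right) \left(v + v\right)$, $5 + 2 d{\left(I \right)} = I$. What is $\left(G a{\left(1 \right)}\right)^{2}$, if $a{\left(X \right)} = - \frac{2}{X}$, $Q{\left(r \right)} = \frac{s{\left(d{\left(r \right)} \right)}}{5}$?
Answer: $\frac{20736}{25} \approx 829.44$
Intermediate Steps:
$d{\left(I \right)} = - \frac{5}{2} + \frac{I}{2}$
$s{\left(v \right)} = 2 v \left(-3 + v\right)$ ($s{\left(v \right)} = \left(-3 + v\right) 2 v = 2 v \left(-3 + v\right)$)
$Q{\left(r \right)} = \frac{2 \left(- \frac{11}{2} + \frac{r}{2}\right) \left(- \frac{5}{2} + \frac{r}{2}\right)}{5}$ ($Q{\left(r \right)} = \frac{2 \left(- \frac{5}{2} + \frac{r}{2}\right) \left(-3 + \left(- \frac{5}{2} + \frac{r}{2}\right)\right)}{5} = 2 \left(- \frac{5}{2} + \frac{r}{2}\right) \left(- \frac{11}{2} + \frac{r}{2}\right) \frac{1}{5} = 2 \left(- \frac{11}{2} + \frac{r}{2}\right) \left(- \frac{5}{2} + \frac{r}{2}\right) \frac{1}{5} = \frac{2 \left(- \frac{11}{2} + \frac{r}{2}\right) \left(- \frac{5}{2} + \frac{r}{2}\right)}{5}$)
$G = - \frac{72}{5}$ ($G = - 2 \left(0 + \frac{\left(-11 - 1\right) \left(-5 - 1\right)}{10}\right) = - 2 \left(0 + \frac{1}{10} \left(-12\right) \left(-6\right)\right) = - 2 \left(0 + \frac{36}{5}\right) = \left(-2\right) \frac{36}{5} = - \frac{72}{5} \approx -14.4$)
$\left(G a{\left(1 \right)}\right)^{2} = \left(- \frac{72 \left(- \frac{2}{1}\right)}{5}\right)^{2} = \left(- \frac{72 \left(\left(-2\right) 1\right)}{5}\right)^{2} = \left(\left(- \frac{72}{5}\right) \left(-2\right)\right)^{2} = \left(\frac{144}{5}\right)^{2} = \frac{20736}{25}$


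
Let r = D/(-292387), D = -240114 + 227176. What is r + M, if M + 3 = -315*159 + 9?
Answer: -14642435635/292387 ≈ -50079.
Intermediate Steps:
M = -50079 (M = -3 + (-315*159 + 9) = -3 + (-50085 + 9) = -3 - 50076 = -50079)
D = -12938
r = 12938/292387 (r = -12938/(-292387) = -12938*(-1/292387) = 12938/292387 ≈ 0.044250)
r + M = 12938/292387 - 50079 = -14642435635/292387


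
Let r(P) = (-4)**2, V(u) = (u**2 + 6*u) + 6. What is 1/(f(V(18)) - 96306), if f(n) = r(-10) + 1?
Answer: -1/96289 ≈ -1.0385e-5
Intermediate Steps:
V(u) = 6 + u**2 + 6*u
r(P) = 16
f(n) = 17 (f(n) = 16 + 1 = 17)
1/(f(V(18)) - 96306) = 1/(17 - 96306) = 1/(-96289) = -1/96289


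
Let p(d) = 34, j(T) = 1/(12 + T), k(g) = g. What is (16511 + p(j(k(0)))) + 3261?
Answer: 19806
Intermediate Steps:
(16511 + p(j(k(0)))) + 3261 = (16511 + 34) + 3261 = 16545 + 3261 = 19806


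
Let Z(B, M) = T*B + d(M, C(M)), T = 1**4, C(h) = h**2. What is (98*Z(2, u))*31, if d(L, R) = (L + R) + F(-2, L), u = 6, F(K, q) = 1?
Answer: 136710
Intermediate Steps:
d(L, R) = 1 + L + R (d(L, R) = (L + R) + 1 = 1 + L + R)
T = 1
Z(B, M) = 1 + B + M + M**2 (Z(B, M) = 1*B + (1 + M + M**2) = B + (1 + M + M**2) = 1 + B + M + M**2)
(98*Z(2, u))*31 = (98*(1 + 2 + 6 + 6**2))*31 = (98*(1 + 2 + 6 + 36))*31 = (98*45)*31 = 4410*31 = 136710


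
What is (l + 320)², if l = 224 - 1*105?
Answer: 192721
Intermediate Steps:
l = 119 (l = 224 - 105 = 119)
(l + 320)² = (119 + 320)² = 439² = 192721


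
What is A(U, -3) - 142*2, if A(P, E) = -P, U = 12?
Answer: -296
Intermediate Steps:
A(U, -3) - 142*2 = -1*12 - 142*2 = -12 - 284 = -296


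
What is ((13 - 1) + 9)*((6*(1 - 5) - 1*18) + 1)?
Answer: -861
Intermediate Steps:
((13 - 1) + 9)*((6*(1 - 5) - 1*18) + 1) = (12 + 9)*((6*(-4) - 18) + 1) = 21*((-24 - 18) + 1) = 21*(-42 + 1) = 21*(-41) = -861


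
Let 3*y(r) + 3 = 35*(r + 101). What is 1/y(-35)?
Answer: 1/769 ≈ 0.0013004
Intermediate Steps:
y(r) = 3532/3 + 35*r/3 (y(r) = -1 + (35*(r + 101))/3 = -1 + (35*(101 + r))/3 = -1 + (3535 + 35*r)/3 = -1 + (3535/3 + 35*r/3) = 3532/3 + 35*r/3)
1/y(-35) = 1/(3532/3 + (35/3)*(-35)) = 1/(3532/3 - 1225/3) = 1/769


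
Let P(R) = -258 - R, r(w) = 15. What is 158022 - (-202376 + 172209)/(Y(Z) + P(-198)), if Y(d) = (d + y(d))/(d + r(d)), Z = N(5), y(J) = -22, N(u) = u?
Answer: 191709434/1217 ≈ 1.5753e+5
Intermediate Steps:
Z = 5
Y(d) = (-22 + d)/(15 + d) (Y(d) = (d - 22)/(d + 15) = (-22 + d)/(15 + d))
158022 - (-202376 + 172209)/(Y(Z) + P(-198)) = 158022 - (-202376 + 172209)/((-22 + 5)/(15 + 5) + (-258 - 1*(-198))) = 158022 - (-30167)/(-17/20 + (-258 + 198)) = 158022 - (-30167)/((1/20)*(-17) - 60) = 158022 - (-30167)/(-17/20 - 60) = 158022 - (-30167)/(-1217/20) = 158022 - (-30167)*(-20)/1217 = 158022 - 1*603340/1217 = 158022 - 603340/1217 = 191709434/1217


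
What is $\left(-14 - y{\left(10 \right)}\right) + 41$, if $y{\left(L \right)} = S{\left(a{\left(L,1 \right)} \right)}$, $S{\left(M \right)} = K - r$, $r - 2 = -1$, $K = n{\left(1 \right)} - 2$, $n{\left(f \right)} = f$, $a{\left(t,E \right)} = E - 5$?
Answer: $29$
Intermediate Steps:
$a{\left(t,E \right)} = -5 + E$
$K = -1$ ($K = 1 - 2 = -1$)
$r = 1$ ($r = 2 - 1 = 1$)
$S{\left(M \right)} = -2$ ($S{\left(M \right)} = -1 - 1 = -2$)
$y{\left(L \right)} = -2$
$\left(-14 - y{\left(10 \right)}\right) + 41 = \left(-14 - -2\right) + 41 = \left(-14 + 2\right) + 41 = -12 + 41 = 29$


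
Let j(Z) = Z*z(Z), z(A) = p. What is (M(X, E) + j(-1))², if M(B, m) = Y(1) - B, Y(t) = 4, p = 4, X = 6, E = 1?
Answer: 36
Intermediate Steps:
z(A) = 4
M(B, m) = 4 - B
j(Z) = 4*Z (j(Z) = Z*4 = 4*Z)
(M(X, E) + j(-1))² = ((4 - 1*6) + 4*(-1))² = ((4 - 6) - 4)² = (-2 - 4)² = (-6)² = 36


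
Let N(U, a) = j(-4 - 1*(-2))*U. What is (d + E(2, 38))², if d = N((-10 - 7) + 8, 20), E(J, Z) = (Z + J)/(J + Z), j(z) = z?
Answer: 361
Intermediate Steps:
E(J, Z) = 1 (E(J, Z) = (J + Z)/(J + Z) = 1)
N(U, a) = -2*U (N(U, a) = (-4 - 1*(-2))*U = (-4 + 2)*U = -2*U)
d = 18 (d = -2*((-10 - 7) + 8) = -2*(-17 + 8) = -2*(-9) = 18)
(d + E(2, 38))² = (18 + 1)² = 19² = 361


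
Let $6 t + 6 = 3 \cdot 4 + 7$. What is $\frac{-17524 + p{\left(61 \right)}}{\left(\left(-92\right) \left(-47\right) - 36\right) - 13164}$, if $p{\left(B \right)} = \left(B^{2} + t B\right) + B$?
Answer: $\frac{81659}{53256} \approx 1.5333$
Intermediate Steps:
$t = \frac{13}{6}$ ($t = -1 + \frac{3 \cdot 4 + 7}{6} = -1 + \frac{12 + 7}{6} = -1 + \frac{1}{6} \cdot 19 = -1 + \frac{19}{6} = \frac{13}{6} \approx 2.1667$)
$p{\left(B \right)} = B^{2} + \frac{19 B}{6}$ ($p{\left(B \right)} = \left(B^{2} + \frac{13 B}{6}\right) + B = B^{2} + \frac{19 B}{6}$)
$\frac{-17524 + p{\left(61 \right)}}{\left(\left(-92\right) \left(-47\right) - 36\right) - 13164} = \frac{-17524 + \frac{1}{6} \cdot 61 \left(19 + 6 \cdot 61\right)}{\left(\left(-92\right) \left(-47\right) - 36\right) - 13164} = \frac{-17524 + \frac{1}{6} \cdot 61 \left(19 + 366\right)}{\left(4324 - 36\right) - 13164} = \frac{-17524 + \frac{1}{6} \cdot 61 \cdot 385}{4288 - 13164} = \frac{-17524 + \frac{23485}{6}}{-8876} = \left(- \frac{81659}{6}\right) \left(- \frac{1}{8876}\right) = \frac{81659}{53256}$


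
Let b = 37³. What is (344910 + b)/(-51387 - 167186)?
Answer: -395563/218573 ≈ -1.8098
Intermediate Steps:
b = 50653
(344910 + b)/(-51387 - 167186) = (344910 + 50653)/(-51387 - 167186) = 395563/(-218573) = 395563*(-1/218573) = -395563/218573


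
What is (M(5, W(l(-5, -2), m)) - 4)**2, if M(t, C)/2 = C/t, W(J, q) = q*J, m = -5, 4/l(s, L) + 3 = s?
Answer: 9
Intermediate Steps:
l(s, L) = 4/(-3 + s)
W(J, q) = J*q
M(t, C) = 2*C/t (M(t, C) = 2*(C/t) = 2*C/t)
(M(5, W(l(-5, -2), m)) - 4)**2 = (2*((4/(-3 - 5))*(-5))/5 - 4)**2 = (2*((4/(-8))*(-5))*(1/5) - 4)**2 = (2*((4*(-1/8))*(-5))*(1/5) - 4)**2 = (2*(-1/2*(-5))*(1/5) - 4)**2 = (2*(5/2)*(1/5) - 4)**2 = (1 - 4)**2 = (-3)**2 = 9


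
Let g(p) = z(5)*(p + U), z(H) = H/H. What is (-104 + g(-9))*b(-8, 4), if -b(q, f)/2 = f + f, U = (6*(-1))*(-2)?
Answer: 1616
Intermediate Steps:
z(H) = 1
U = 12 (U = -6*(-2) = 12)
g(p) = 12 + p (g(p) = 1*(p + 12) = 1*(12 + p) = 12 + p)
b(q, f) = -4*f (b(q, f) = -2*(f + f) = -4*f)
(-104 + g(-9))*b(-8, 4) = (-104 + (12 - 9))*(-4*4) = (-104 + 3)*(-16) = -101*(-16) = 1616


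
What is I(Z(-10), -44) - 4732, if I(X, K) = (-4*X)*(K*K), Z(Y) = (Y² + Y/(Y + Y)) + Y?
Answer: -705564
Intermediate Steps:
Z(Y) = ½ + Y + Y² (Z(Y) = (Y² + Y/((2*Y))) + Y = (Y² + (1/(2*Y))*Y) + Y = (Y² + ½) + Y = (½ + Y²) + Y = ½ + Y + Y²)
I(X, K) = -4*X*K² (I(X, K) = (-4*X)*K² = -4*X*K²)
I(Z(-10), -44) - 4732 = -4*(½ - 10 + (-10)²)*(-44)² - 4732 = -4*(½ - 10 + 100)*1936 - 4732 = -4*181/2*1936 - 4732 = -700832 - 4732 = -705564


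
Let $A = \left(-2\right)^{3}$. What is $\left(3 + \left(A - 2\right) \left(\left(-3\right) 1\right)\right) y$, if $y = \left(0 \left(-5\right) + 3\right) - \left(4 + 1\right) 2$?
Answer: $-231$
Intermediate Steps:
$y = -7$ ($y = \left(0 + 3\right) - 5 \cdot 2 = 3 - 10 = -7$)
$A = -8$
$\left(3 + \left(A - 2\right) \left(\left(-3\right) 1\right)\right) y = \left(3 + \left(-8 - 2\right) \left(\left(-3\right) 1\right)\right) \left(-7\right) = \left(3 - -30\right) \left(-7\right) = \left(3 + 30\right) \left(-7\right) = 33 \left(-7\right) = -231$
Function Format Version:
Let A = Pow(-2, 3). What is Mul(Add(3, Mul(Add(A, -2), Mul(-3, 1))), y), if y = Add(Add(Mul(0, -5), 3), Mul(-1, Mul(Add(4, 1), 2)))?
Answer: -231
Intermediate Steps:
y = -7 (y = Add(Add(0, 3), Mul(-1, Mul(5, 2))) = Add(3, Mul(-1, 10)) = Add(3, -10) = -7)
A = -8
Mul(Add(3, Mul(Add(A, -2), Mul(-3, 1))), y) = Mul(Add(3, Mul(Add(-8, -2), Mul(-3, 1))), -7) = Mul(Add(3, Mul(-10, -3)), -7) = Mul(Add(3, 30), -7) = Mul(33, -7) = -231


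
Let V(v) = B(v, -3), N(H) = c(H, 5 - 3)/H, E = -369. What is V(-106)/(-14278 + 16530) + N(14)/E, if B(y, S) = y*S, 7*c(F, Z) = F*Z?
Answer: 408445/2908458 ≈ 0.14043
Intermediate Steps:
c(F, Z) = F*Z/7 (c(F, Z) = (F*Z)/7 = F*Z/7)
B(y, S) = S*y
N(H) = 2/7 (N(H) = (H*(5 - 3)/7)/H = ((⅐)*H*2)/H = (2*H/7)/H = 2/7)
V(v) = -3*v
V(-106)/(-14278 + 16530) + N(14)/E = (-3*(-106))/(-14278 + 16530) + (2/7)/(-369) = 318/2252 + (2/7)*(-1/369) = 318*(1/2252) - 2/2583 = 159/1126 - 2/2583 = 408445/2908458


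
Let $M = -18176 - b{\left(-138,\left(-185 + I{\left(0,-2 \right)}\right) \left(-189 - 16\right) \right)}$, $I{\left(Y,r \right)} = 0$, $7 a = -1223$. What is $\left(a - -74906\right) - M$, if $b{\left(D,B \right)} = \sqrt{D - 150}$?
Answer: $\frac{650351}{7} + 12 i \sqrt{2} \approx 92907.0 + 16.971 i$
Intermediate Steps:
$a = - \frac{1223}{7}$ ($a = \frac{1}{7} \left(-1223\right) = - \frac{1223}{7} \approx -174.71$)
$b{\left(D,B \right)} = \sqrt{-150 + D}$
$M = -18176 - 12 i \sqrt{2}$ ($M = -18176 - \sqrt{-150 - 138} = -18176 - \sqrt{-288} = -18176 - 12 i \sqrt{2} \approx -18176.0 - 16.971 i$)
$\left(a - -74906\right) - M = \left(- \frac{1223}{7} - -74906\right) - \left(-18176 - 12 i \sqrt{2}\right) = \left(- \frac{1223}{7} + 74906\right) + \left(18176 + 12 i \sqrt{2}\right) = \frac{523119}{7} + \left(18176 + 12 i \sqrt{2}\right) = \frac{650351}{7} + 12 i \sqrt{2}$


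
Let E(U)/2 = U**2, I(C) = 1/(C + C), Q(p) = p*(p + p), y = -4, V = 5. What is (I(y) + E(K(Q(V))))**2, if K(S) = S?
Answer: 1599920001/64 ≈ 2.4999e+7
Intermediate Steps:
Q(p) = 2*p**2 (Q(p) = p*(2*p) = 2*p**2)
I(C) = 1/(2*C)
E(U) = 2*U**2
(I(y) + E(K(Q(V))))**2 = ((1/2)/(-4) + 2*(2*5**2)**2)**2 = ((1/2)*(-1/4) + 2*(2*25)**2)**2 = (-1/8 + 2*50**2)**2 = (-1/8 + 2*2500)**2 = (-1/8 + 5000)**2 = (39999/8)**2 = 1599920001/64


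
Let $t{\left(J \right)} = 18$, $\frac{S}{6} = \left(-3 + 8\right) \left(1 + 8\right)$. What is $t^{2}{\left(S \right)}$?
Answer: $324$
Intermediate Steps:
$S = 270$ ($S = 6 \left(-3 + 8\right) \left(1 + 8\right) = 6 \cdot 5 \cdot 9 = 6 \cdot 45 = 270$)
$t^{2}{\left(S \right)} = 18^{2} = 324$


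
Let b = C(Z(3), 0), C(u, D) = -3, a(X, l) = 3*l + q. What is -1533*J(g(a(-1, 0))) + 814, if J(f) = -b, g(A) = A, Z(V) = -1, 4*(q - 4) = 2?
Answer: -3785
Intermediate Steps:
q = 9/2 (q = 4 + (¼)*2 = 4 + ½ = 9/2 ≈ 4.5000)
a(X, l) = 9/2 + 3*l (a(X, l) = 3*l + 9/2 = 9/2 + 3*l)
b = -3
J(f) = 3 (J(f) = -1*(-3) = 3)
-1533*J(g(a(-1, 0))) + 814 = -1533*3 + 814 = -4599 + 814 = -3785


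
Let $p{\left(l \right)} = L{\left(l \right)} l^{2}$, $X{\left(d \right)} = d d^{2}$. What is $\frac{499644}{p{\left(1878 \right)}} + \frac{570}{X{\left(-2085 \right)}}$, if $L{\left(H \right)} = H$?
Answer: $\frac{2793197471003}{37058678390179350} \approx 7.5372 \cdot 10^{-5}$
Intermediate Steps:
$X{\left(d \right)} = d^{3}$
$p{\left(l \right)} = l^{3}$ ($p{\left(l \right)} = l l^{2} = l^{3}$)
$\frac{499644}{p{\left(1878 \right)}} + \frac{570}{X{\left(-2085 \right)}} = \frac{499644}{1878^{3}} + \frac{570}{\left(-2085\right)^{3}} = \frac{499644}{6623488152} + \frac{570}{-9063964125} = 499644 \cdot \frac{1}{6623488152} + 570 \left(- \frac{1}{9063964125}\right) = \frac{13879}{183985782} - \frac{38}{604264275} = \frac{2793197471003}{37058678390179350}$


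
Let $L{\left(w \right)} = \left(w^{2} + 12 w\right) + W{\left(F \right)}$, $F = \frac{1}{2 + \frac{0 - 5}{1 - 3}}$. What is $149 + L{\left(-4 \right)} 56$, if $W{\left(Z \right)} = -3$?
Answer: $-1811$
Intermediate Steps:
$F = \frac{2}{9}$ ($F = \frac{1}{2 - \frac{5}{-2}} = \frac{1}{2 - - \frac{5}{2}} = \frac{1}{2 + \frac{5}{2}} = \frac{1}{\frac{9}{2}} = \frac{2}{9} \approx 0.22222$)
$L{\left(w \right)} = -3 + w^{2} + 12 w$ ($L{\left(w \right)} = \left(w^{2} + 12 w\right) - 3 = -3 + w^{2} + 12 w$)
$149 + L{\left(-4 \right)} 56 = 149 + \left(-3 + \left(-4\right)^{2} + 12 \left(-4\right)\right) 56 = 149 + \left(-3 + 16 - 48\right) 56 = 149 - 1960 = -1811$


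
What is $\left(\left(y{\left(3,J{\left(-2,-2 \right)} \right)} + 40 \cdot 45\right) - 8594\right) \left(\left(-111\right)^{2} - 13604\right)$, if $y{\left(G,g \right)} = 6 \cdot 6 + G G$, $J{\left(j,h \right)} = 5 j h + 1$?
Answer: $8658967$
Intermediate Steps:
$J{\left(j,h \right)} = 1 + 5 h j$ ($J{\left(j,h \right)} = 5 h j + 1 = 1 + 5 h j$)
$y{\left(G,g \right)} = 36 + G^{2}$
$\left(\left(y{\left(3,J{\left(-2,-2 \right)} \right)} + 40 \cdot 45\right) - 8594\right) \left(\left(-111\right)^{2} - 13604\right) = \left(\left(\left(36 + 3^{2}\right) + 40 \cdot 45\right) - 8594\right) \left(\left(-111\right)^{2} - 13604\right) = \left(\left(\left(36 + 9\right) + 1800\right) - 8594\right) \left(12321 - 13604\right) = \left(\left(45 + 1800\right) - 8594\right) \left(-1283\right) = \left(1845 - 8594\right) \left(-1283\right) = \left(-6749\right) \left(-1283\right) = 8658967$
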